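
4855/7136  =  4855/7136= 0.68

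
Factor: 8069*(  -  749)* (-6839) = 7^2*107^1*977^1*8069^1 = 41332734359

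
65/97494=65/97494 = 0.00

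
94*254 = 23876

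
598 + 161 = 759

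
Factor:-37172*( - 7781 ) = 2^2*31^1 * 251^1*9293^1= 289235332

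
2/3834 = 1/1917 = 0.00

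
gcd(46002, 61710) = 1122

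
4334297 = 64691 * 67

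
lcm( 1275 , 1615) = 24225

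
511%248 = 15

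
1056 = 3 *352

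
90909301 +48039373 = 138948674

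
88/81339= 88/81339 = 0.00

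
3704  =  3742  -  38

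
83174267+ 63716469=146890736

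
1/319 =1/319 = 0.00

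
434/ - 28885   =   - 434/28885  =  - 0.02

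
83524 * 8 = 668192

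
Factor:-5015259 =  - 3^2*19^1 *139^1*211^1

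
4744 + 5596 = 10340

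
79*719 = 56801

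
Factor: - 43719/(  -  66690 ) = 2^( - 1)*3^(-2) * 5^( - 1)*59^1=59/90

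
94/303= 94/303 = 0.31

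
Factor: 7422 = 2^1 * 3^1 *1237^1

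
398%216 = 182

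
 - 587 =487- 1074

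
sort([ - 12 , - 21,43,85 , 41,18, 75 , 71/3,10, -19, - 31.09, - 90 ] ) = [  -  90,  -  31.09, - 21 ,- 19, - 12 , 10, 18 , 71/3, 41 , 43,75, 85]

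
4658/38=2329/19 = 122.58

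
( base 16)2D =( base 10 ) 45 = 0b101101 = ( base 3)1200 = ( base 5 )140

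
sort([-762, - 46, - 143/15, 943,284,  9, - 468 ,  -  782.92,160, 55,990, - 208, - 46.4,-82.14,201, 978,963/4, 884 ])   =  [ - 782.92 , - 762, - 468, - 208 , - 82.14, - 46.4, - 46, - 143/15,9,  55, 160,  201 , 963/4, 284,884,943, 978,990 ]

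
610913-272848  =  338065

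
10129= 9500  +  629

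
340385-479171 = -138786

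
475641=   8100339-7624698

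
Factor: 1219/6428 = 2^( - 2) * 23^1 * 53^1*1607^( - 1)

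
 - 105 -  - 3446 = 3341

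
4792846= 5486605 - 693759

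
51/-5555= - 51/5555 = -0.01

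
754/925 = 754/925 = 0.82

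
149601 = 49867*3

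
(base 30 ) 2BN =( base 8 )4151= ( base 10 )2153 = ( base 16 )869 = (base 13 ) C98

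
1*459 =459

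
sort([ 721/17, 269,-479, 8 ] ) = [  -  479, 8,721/17 , 269] 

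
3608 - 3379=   229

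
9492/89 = 9492/89 = 106.65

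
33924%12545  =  8834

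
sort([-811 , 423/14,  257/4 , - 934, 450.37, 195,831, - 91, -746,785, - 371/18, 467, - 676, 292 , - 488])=[- 934,-811, - 746, - 676, - 488 , - 91, - 371/18, 423/14  ,  257/4,195, 292  ,  450.37, 467, 785, 831 ] 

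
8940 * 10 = 89400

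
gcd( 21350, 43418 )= 2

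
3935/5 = 787 = 787.00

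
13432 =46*292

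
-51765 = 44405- 96170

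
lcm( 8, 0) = 0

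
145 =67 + 78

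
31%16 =15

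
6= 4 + 2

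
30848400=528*58425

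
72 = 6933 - 6861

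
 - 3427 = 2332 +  - 5759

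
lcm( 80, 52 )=1040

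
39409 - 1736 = 37673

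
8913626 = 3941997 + 4971629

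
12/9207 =4/3069= 0.00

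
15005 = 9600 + 5405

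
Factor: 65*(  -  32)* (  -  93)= 193440 = 2^5*3^1 *5^1*13^1*31^1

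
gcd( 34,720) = 2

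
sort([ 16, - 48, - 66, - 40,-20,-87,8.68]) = [ - 87, - 66, - 48, - 40,-20, 8.68, 16 ] 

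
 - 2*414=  - 828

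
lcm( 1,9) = 9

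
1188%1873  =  1188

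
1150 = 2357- 1207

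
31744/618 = 51+113/309  =  51.37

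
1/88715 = 1/88715= 0.00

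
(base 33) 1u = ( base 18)39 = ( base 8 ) 77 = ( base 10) 63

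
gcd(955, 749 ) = 1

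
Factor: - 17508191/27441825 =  - 3^( - 1)*5^( - 2)*17^( - 1)*59^1*21523^(-1)*296749^1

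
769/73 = 10+39/73 =10.53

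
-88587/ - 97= 88587/97 = 913.27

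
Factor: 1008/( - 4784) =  - 63/299  =  - 3^2*7^1*13^( - 1)*23^( - 1 )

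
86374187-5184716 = 81189471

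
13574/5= 13574/5 = 2714.80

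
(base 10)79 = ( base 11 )72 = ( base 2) 1001111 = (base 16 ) 4f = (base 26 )31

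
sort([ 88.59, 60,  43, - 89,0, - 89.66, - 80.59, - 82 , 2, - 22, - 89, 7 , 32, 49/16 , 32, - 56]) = [ - 89.66 , - 89, - 89, - 82,-80.59, - 56, - 22,0, 2, 49/16,7,32,32,43, 60 , 88.59 ] 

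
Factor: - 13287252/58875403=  - 2^2*3^1 * 11^2 * 17^( - 1) * 9151^1 *3463259^( - 1)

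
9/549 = 1/61 = 0.02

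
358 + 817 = 1175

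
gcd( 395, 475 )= 5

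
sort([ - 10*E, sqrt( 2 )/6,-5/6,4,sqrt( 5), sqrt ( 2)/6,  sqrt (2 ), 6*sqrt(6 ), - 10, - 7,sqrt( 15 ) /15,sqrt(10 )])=[  -  10*E,-10, - 7, - 5/6,  sqrt( 2)/6,sqrt( 2)/6, sqrt ( 15)/15,sqrt( 2 ),sqrt( 5 ),sqrt( 10 ),4,6*sqrt(6 ) ] 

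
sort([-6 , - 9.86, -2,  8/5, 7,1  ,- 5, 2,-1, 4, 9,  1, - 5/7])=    [ - 9.86,-6,-5, -2,-1,- 5/7,1, 1,8/5,2, 4, 7, 9]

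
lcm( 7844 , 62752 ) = 62752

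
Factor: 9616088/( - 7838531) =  - 2^3*67^(- 1)*593^1*2027^1*116993^( - 1)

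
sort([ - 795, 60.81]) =[ - 795,60.81]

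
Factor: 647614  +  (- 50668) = 596946 = 2^1*3^1*7^1* 61^1*233^1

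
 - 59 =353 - 412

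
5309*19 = 100871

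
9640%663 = 358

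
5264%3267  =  1997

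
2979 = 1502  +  1477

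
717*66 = 47322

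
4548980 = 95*47884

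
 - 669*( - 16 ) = 10704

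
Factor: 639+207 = 846 = 2^1*3^2*47^1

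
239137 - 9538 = 229599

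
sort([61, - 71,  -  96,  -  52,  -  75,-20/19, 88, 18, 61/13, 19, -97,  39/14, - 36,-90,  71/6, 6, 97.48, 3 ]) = [ - 97, -96, - 90, -75, - 71, - 52, - 36, - 20/19,39/14, 3, 61/13, 6, 71/6, 18  ,  19,61, 88, 97.48 ] 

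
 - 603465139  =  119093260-722558399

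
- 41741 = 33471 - 75212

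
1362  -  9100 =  - 7738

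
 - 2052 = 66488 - 68540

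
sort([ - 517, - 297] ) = [-517,  -  297]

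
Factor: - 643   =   - 643^1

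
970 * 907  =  879790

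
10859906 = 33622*323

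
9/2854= 9/2854  =  0.00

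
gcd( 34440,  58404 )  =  12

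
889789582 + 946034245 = 1835823827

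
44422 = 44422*1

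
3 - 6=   -  3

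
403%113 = 64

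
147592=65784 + 81808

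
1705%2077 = 1705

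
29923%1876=1783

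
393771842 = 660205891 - 266434049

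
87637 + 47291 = 134928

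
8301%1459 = 1006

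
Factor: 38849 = 53^1*733^1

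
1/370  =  1/370 = 0.00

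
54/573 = 18/191 = 0.09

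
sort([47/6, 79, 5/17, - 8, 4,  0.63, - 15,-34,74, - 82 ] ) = [-82, - 34,  -  15, - 8,5/17,  0.63,4,47/6,74,79]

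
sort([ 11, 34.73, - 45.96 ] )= [-45.96, 11, 34.73] 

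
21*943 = 19803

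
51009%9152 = 5249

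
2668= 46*58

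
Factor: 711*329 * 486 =2^1* 3^7*7^1*47^1*79^1 = 113684634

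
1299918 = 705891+594027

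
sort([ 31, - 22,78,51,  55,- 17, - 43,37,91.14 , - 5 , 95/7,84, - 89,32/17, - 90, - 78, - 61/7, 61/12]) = [-90, - 89,-78, - 43, - 22,  -  17, - 61/7,-5,32/17,61/12,95/7,31,37 , 51, 55, 78,84, 91.14] 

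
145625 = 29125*5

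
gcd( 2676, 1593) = 3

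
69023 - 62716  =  6307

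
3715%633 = 550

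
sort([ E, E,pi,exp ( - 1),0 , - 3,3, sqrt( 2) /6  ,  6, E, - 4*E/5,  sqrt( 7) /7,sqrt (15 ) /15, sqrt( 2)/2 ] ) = [ - 3, - 4*E/5,0,sqrt( 2) /6,  sqrt( 15 )/15,exp( - 1 ),sqrt( 7)/7,sqrt ( 2)/2,E, E , E,3, pi,  6]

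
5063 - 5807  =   - 744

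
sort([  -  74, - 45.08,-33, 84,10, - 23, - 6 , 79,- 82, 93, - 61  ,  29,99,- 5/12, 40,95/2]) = [ - 82, - 74, - 61, - 45.08, - 33, - 23, - 6, - 5/12, 10,  29,40, 95/2 , 79,84, 93, 99]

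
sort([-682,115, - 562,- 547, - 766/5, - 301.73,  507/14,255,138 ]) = [ - 682 , - 562, - 547, - 301.73, - 766/5,  507/14,115, 138,255 ]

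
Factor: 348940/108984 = 365/114=2^(  -  1)*3^( - 1)*5^1*19^( - 1)*73^1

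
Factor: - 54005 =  - 5^1 * 7^1*1543^1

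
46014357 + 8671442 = 54685799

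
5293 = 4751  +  542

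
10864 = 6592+4272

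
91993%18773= 16901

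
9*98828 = 889452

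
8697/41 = 212 + 5/41=212.12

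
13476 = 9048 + 4428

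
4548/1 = 4548 = 4548.00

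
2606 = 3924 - 1318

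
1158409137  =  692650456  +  465758681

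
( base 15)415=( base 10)920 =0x398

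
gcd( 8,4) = 4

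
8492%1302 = 680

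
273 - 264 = 9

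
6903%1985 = 948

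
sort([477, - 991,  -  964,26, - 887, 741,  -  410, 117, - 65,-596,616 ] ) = [  -  991,-964, -887, -596,-410,-65,26, 117, 477,616 , 741] 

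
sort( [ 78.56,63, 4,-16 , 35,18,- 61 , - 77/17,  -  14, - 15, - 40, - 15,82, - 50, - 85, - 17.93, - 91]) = [ - 91, - 85,  -  61,  -  50, - 40, - 17.93, - 16, - 15,-15, - 14, -77/17, 4, 18,35,  63,78.56,82] 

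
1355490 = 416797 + 938693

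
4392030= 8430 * 521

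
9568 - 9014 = 554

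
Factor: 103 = 103^1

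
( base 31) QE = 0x334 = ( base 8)1464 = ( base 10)820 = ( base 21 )1I1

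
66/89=66/89 = 0.74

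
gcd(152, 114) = 38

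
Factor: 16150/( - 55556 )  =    -  2^(- 1 ) * 5^2*43^( - 1 ) = - 25/86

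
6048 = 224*27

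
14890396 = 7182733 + 7707663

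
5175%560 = 135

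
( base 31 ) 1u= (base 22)2h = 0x3d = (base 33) 1s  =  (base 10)61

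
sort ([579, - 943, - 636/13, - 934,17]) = [ - 943, - 934, - 636/13,17, 579]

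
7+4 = 11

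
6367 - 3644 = 2723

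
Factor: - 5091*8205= -3^2*5^1*547^1*1697^1 = - 41771655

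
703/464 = 1 + 239/464 =1.52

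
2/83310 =1/41655 = 0.00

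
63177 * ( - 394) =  - 24891738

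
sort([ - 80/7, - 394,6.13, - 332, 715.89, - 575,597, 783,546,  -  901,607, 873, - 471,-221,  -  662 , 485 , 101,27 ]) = [ - 901, - 662,-575,-471, - 394, - 332, - 221, - 80/7,6.13, 27,101,485, 546,597, 607,715.89 , 783, 873]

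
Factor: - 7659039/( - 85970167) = 3^1*61^( - 1)*139^1 * 389^( - 1)*3623^(-1)*18367^1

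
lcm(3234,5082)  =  35574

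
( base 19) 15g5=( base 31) 9ae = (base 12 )5239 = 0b10001100001101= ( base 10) 8973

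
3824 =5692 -1868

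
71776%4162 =1022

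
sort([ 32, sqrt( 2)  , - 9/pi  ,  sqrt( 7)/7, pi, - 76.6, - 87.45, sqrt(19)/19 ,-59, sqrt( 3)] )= [ - 87.45, - 76.6, - 59, - 9/pi,sqrt( 19) /19, sqrt ( 7) /7 , sqrt( 2),  sqrt(3), pi,32 ]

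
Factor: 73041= 3^1*97^1*251^1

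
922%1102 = 922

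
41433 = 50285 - 8852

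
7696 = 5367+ 2329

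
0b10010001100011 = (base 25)emf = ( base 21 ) 102C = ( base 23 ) he0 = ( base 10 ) 9315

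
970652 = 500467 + 470185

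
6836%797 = 460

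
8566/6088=1 + 1239/3044 =1.41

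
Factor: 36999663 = 3^1 * 23^1*536227^1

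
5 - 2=3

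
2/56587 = 2/56587=0.00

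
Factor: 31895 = 5^1 *6379^1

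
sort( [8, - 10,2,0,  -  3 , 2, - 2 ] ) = [ - 10,-3,-2, 0,2,2,8] 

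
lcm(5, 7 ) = 35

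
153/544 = 9/32 = 0.28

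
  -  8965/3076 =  -8965/3076 = - 2.91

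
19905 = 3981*5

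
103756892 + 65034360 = 168791252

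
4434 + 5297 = 9731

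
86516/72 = 1201 + 11/18 = 1201.61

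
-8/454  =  -1 + 223/227 =- 0.02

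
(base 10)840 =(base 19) 264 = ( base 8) 1510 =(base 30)S0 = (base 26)168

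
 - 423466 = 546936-970402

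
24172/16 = 6043/4= 1510.75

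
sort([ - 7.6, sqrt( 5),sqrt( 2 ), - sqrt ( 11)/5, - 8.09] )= [ - 8.09, - 7.6, - sqrt( 11 )/5,  sqrt( 2 ),sqrt( 5 )]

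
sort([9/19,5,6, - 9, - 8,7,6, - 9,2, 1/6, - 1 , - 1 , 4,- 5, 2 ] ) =[- 9,-9, - 8 , - 5, - 1,-1,1/6,9/19 , 2,  2, 4,5,  6,6,7 ] 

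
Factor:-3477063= - 3^1*73^1*15877^1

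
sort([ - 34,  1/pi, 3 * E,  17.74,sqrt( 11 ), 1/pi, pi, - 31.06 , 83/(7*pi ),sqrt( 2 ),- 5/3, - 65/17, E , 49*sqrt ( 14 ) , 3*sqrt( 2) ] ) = [ - 34, - 31.06,- 65/17, - 5/3 , 1/pi,1/pi , sqrt(2 ), E, pi  ,  sqrt ( 11 ) , 83/( 7*pi ),3*sqrt( 2 ), 3*E,17.74  ,  49*sqrt(14 )] 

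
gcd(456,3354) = 6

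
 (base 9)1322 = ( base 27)19K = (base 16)3e0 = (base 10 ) 992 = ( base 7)2615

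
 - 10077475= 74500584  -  84578059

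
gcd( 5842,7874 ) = 254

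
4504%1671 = 1162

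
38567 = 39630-1063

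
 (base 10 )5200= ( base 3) 21010121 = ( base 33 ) 4pj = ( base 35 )48k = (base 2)1010001010000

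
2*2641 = 5282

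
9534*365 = 3479910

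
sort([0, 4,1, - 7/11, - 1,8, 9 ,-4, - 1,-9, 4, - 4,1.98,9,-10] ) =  [ - 10,-9, - 4, - 4, - 1, - 1, - 7/11,0,  1 , 1.98,4, 4, 8,9 , 9 ]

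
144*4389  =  632016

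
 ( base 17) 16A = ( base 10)401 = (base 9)485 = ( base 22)I5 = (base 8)621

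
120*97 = 11640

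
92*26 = 2392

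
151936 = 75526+76410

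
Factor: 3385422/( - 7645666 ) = -3^3* 7^( - 2 )*71^1*883^1*78017^ (  -  1) = -1692711/3822833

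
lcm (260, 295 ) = 15340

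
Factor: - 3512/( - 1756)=2^1= 2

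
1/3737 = 1/3737 = 0.00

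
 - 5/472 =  - 5/472 = - 0.01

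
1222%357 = 151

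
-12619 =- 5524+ - 7095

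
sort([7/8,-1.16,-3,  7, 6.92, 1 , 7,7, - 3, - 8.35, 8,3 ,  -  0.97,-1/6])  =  [ - 8.35,-3,-3, - 1.16,- 0.97, -1/6,7/8,  1, 3,  6.92, 7,7,  7,8]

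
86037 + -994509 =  -908472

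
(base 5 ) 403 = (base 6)251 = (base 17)61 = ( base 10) 103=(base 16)67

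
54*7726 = 417204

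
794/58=397/29 = 13.69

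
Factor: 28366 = 2^1* 13^1*1091^1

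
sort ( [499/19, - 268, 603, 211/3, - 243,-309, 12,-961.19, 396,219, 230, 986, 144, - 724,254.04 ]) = [ - 961.19, - 724,-309, - 268,-243,  12, 499/19,211/3,144,  219,230,254.04,396 , 603, 986]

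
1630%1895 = 1630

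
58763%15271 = 12950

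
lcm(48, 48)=48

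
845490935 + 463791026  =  1309281961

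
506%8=2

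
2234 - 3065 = -831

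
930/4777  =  930/4777 =0.19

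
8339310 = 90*92659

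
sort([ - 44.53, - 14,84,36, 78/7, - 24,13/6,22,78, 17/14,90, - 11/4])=[ - 44.53, - 24, - 14, - 11/4, 17/14,13/6,78/7, 22,36, 78,84,90 ]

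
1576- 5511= -3935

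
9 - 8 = 1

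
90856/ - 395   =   -90856/395 = -230.02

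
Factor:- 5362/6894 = -7/9 = - 3^ ( - 2)*7^1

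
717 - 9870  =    -  9153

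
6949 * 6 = 41694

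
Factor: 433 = 433^1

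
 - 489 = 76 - 565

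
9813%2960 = 933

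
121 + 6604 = 6725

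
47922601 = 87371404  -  39448803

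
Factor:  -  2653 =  - 7^1*379^1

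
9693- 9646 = 47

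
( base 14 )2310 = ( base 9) 8316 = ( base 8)13712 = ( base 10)6090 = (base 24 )ADI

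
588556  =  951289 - 362733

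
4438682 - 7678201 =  - 3239519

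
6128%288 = 80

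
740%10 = 0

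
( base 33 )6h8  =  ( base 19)10CG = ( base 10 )7103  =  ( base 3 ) 100202002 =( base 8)15677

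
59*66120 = 3901080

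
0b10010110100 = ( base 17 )42e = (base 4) 102310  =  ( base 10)1204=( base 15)554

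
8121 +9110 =17231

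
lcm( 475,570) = 2850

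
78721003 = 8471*9293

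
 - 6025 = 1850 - 7875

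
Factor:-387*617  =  -3^2*43^1*617^1 = - 238779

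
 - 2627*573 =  - 1505271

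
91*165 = 15015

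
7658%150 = 8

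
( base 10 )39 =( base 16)27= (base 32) 17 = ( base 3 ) 1110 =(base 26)1D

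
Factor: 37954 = 2^1*7^1*2711^1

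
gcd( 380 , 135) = 5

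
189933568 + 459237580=649171148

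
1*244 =244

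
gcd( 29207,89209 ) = 1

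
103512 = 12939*8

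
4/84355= 4/84355=0.00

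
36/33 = 1 + 1/11 = 1.09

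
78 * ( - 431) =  - 33618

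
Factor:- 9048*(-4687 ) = 2^3*3^1*13^1*29^1*43^1*109^1 = 42407976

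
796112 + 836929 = 1633041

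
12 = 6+6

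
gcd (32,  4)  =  4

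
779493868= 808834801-29340933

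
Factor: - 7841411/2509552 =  - 2^( - 4)* 67^( - 1 ) * 2341^( - 1)*7841411^1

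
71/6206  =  71/6206 = 0.01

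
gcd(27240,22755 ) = 15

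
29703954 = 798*37223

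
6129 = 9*681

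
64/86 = 32/43 =0.74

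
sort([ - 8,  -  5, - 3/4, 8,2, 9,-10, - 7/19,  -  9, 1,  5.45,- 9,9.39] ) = [-10,  -  9, - 9 , -8,-5, - 3/4,-7/19,  1,2 , 5.45,8, 9, 9.39] 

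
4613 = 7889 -3276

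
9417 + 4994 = 14411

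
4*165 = 660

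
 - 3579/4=-3579/4= - 894.75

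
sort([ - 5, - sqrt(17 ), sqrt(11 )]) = [ - 5, - sqrt(17) , sqrt (11)] 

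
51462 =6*8577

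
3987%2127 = 1860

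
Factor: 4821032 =2^3*113^1*5333^1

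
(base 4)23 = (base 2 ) 1011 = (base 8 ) 13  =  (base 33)B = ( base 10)11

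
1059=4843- 3784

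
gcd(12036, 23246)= 118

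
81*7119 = 576639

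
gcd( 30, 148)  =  2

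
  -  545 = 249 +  -794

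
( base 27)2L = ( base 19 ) 3i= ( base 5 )300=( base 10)75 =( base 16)4b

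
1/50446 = 1/50446 = 0.00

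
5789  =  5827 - 38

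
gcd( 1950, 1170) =390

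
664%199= 67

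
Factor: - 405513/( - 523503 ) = 3^( - 1) * 281^ ( -1 )* 653^1=653/843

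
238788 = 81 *2948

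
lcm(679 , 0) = 0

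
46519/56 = 830 + 39/56 = 830.70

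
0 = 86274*0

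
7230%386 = 282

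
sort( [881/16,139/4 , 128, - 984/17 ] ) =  [ - 984/17,139/4 , 881/16, 128]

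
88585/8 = 88585/8 = 11073.12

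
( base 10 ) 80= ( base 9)88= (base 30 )2k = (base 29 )2m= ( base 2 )1010000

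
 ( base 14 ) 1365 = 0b110101011101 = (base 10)3421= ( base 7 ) 12655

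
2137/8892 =2137/8892 = 0.24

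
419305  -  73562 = 345743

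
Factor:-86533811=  - 7^1*13^1 * 950921^1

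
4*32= 128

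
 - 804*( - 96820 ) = 77843280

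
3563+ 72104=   75667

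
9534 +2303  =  11837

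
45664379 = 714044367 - 668379988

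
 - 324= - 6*54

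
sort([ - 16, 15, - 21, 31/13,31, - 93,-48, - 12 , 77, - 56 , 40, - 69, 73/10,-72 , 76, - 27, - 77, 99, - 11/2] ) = [-93,- 77,-72,-69, -56,- 48, - 27,-21, - 16, - 12 , - 11/2,31/13,73/10, 15,  31, 40, 76, 77, 99]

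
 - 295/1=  - 295 = - 295.00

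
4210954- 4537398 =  - 326444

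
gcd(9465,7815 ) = 15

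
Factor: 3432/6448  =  33/62  =  2^(-1 ) * 3^1*11^1*31^( - 1)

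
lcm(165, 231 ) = 1155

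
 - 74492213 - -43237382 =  - 31254831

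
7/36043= 1/5149 = 0.00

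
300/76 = 3 + 18/19 = 3.95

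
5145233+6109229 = 11254462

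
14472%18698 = 14472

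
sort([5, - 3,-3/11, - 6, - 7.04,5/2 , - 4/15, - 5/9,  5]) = [- 7.04,-6, - 3,- 5/9, - 3/11, - 4/15 , 5/2, 5,5 ] 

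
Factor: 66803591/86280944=2^ (  -  4 ) *17^1*47^1*83609^1*5392559^(  -  1)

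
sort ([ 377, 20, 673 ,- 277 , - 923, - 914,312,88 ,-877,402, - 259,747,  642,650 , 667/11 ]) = [ - 923, -914 , - 877, - 277, - 259, 20 , 667/11,88, 312,377, 402 , 642,650 , 673,747]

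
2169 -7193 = - 5024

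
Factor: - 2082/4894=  - 1041/2447=- 3^1*347^1 * 2447^( - 1)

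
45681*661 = 30195141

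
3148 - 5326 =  - 2178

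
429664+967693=1397357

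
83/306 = 83/306 = 0.27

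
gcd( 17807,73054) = 1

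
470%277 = 193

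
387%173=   41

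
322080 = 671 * 480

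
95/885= 19/177 =0.11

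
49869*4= 199476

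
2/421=2/421 = 0.00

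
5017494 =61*82254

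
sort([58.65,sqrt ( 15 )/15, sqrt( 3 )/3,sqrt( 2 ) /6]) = [sqrt(2)/6, sqrt( 15 ) /15, sqrt( 3)/3,58.65 ] 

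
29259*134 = 3920706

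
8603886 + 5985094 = 14588980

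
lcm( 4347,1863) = 13041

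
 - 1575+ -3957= - 5532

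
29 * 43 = 1247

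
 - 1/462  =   - 1/462= - 0.00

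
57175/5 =11435 = 11435.00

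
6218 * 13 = 80834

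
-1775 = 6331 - 8106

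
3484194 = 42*82957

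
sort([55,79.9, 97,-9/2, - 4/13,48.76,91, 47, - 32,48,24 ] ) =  [ - 32, - 9/2, - 4/13, 24,47,48,48.76 , 55,79.9,91,97] 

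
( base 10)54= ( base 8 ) 66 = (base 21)2C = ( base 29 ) 1P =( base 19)2G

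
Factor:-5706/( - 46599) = 2^1*3^1*7^( - 2)  =  6/49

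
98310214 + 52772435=151082649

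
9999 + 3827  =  13826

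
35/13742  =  35/13742 = 0.00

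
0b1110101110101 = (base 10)7541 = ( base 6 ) 54525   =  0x1D75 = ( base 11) 5736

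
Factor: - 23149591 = - 31^1*479^1 * 1559^1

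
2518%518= 446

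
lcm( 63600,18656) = 1399200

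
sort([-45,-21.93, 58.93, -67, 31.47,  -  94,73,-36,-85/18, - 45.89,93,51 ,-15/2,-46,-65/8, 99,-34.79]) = [  -  94,-67,-46, - 45.89, - 45,-36,-34.79, - 21.93 , - 65/8,  -  15/2,  -  85/18, 31.47, 51,58.93,73,93, 99]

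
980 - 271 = 709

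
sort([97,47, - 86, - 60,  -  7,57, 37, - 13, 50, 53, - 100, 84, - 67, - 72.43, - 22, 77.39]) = [  -  100, - 86, - 72.43, - 67,  -  60,-22,-13,-7,37,  47, 50, 53, 57,77.39 , 84,  97] 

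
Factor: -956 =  - 2^2*239^1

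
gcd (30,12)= 6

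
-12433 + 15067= 2634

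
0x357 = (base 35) of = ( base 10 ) 855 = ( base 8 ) 1527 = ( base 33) PU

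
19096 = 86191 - 67095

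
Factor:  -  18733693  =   - 11^1*1703063^1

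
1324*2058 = 2724792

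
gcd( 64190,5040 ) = 70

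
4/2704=1/676=0.00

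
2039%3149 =2039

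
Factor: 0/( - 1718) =0^1 = 0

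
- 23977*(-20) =479540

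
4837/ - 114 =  - 43+65/114 = -42.43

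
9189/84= 3063/28 = 109.39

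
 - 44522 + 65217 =20695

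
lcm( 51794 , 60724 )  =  1760996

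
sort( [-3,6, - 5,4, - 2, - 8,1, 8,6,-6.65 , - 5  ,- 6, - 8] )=[ - 8, - 8, - 6.65, - 6, -5,-5,-3,-2,1,4, 6,  6, 8] 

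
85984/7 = 85984/7 = 12283.43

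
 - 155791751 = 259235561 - 415027312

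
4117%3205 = 912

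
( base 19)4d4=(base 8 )3237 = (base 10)1695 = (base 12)B93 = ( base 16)69f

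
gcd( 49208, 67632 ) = 8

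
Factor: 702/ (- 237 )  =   - 2^1*3^2*13^1*79^( - 1 ) = -  234/79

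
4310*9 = 38790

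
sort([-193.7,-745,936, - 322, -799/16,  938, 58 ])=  [ - 745,-322, - 193.7,-799/16,58,936, 938 ] 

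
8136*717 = 5833512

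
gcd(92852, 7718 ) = 2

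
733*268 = 196444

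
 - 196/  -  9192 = 49/2298 = 0.02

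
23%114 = 23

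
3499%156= 67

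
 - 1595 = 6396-7991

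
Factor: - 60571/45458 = - 509/382 =-2^ ( - 1)*191^( - 1 )*  509^1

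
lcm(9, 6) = 18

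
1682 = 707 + 975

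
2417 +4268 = 6685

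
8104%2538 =490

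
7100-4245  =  2855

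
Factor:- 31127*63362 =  - 2^1*13^1*17^1*1831^1*2437^1  =  - 1972268974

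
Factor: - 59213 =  - 7^1*11^1*769^1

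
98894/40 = 49447/20 = 2472.35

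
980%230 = 60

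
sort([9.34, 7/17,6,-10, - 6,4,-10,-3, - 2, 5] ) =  [ - 10, - 10, - 6,  -  3, - 2, 7/17,4, 5,6,9.34]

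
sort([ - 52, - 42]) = [ - 52  , - 42 ]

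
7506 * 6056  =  45456336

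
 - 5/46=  - 1 + 41/46  =  -0.11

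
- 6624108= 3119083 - 9743191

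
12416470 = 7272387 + 5144083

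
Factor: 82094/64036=41047/32018 = 2^( - 1 )*7^ ( - 1)*2287^ ( - 1)*41047^1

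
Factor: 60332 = 2^2*15083^1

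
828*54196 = 44874288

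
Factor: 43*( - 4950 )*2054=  - 2^2*3^2*5^2*11^1*13^1*43^1*79^1 = - 437193900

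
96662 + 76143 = 172805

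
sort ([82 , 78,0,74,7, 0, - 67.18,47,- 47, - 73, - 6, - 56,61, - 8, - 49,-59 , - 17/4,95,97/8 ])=[ - 73,  -  67.18, - 59, - 56 , - 49, - 47, - 8,-6, - 17/4,0, 0,7,97/8,47,61, 74,78,82, 95 ]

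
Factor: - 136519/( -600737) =23^(-1)*26119^( - 1)*136519^1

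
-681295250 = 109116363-790411613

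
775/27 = 28 + 19/27  =  28.70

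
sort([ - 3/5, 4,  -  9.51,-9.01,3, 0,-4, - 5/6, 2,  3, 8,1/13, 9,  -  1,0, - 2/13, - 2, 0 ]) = [-9.51, - 9.01,  -  4,-2,-1, - 5/6, - 3/5, - 2/13,0,0,  0,1/13,2,3,3, 4, 8, 9 ]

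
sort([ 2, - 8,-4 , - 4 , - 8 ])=[  -  8, - 8, - 4 , - 4,  2] 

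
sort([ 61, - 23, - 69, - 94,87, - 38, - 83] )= [ - 94 , - 83,- 69, - 38, - 23, 61,87]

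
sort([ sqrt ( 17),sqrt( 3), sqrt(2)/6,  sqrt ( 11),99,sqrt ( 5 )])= [sqrt(2)/6, sqrt(3 ),sqrt( 5 ), sqrt(11 ),sqrt( 17 ), 99 ] 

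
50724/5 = 10144+4/5 = 10144.80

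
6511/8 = 6511/8 =813.88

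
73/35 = 73/35 =2.09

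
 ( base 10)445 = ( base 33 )dg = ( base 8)675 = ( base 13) 283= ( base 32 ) dt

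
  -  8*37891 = -303128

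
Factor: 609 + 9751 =10360= 2^3*5^1*7^1*37^1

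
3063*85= 260355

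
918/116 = 459/58= 7.91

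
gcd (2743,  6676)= 1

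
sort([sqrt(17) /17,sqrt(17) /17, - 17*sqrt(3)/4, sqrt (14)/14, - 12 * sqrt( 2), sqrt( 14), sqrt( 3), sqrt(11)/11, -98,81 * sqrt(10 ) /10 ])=[ - 98, - 12*sqrt(2 ), - 17 * sqrt(3) /4, sqrt( 17)/17,sqrt( 17 ) /17, sqrt(14)/14 , sqrt(11) /11, sqrt(3 ),sqrt( 14),81 * sqrt(10 )/10] 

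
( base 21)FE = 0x149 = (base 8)511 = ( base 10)329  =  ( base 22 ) el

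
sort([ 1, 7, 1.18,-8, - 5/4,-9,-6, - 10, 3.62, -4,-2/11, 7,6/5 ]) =[ - 10, - 9, - 8, - 6, - 4, - 5/4,  -  2/11,  1,1.18, 6/5, 3.62, 7,7 ] 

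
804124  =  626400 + 177724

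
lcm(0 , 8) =0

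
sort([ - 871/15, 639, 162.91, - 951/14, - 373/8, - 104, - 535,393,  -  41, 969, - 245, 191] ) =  [ - 535, - 245, - 104, - 951/14, - 871/15,- 373/8, - 41,162.91, 191  ,  393,639, 969 ]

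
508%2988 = 508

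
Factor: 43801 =43801^1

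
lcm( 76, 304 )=304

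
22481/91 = 247  +  4/91 = 247.04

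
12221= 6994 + 5227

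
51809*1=51809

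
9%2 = 1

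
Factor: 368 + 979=3^1*449^1 = 1347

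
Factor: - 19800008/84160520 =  - 5^( - 1 )* 89^1 * 27809^1*2104013^ (-1) = - 2475001/10520065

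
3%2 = 1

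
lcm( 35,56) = 280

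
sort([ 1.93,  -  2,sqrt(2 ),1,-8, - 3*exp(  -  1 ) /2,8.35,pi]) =[ - 8, - 2, - 3 * exp(-1) /2 , 1, sqrt( 2),1.93,pi,8.35 ]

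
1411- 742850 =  - 741439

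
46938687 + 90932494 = 137871181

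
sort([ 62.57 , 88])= [ 62.57,88 ] 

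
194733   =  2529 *77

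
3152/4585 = 3152/4585 = 0.69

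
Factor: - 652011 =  - 3^1*217337^1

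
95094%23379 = 1578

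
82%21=19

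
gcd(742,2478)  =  14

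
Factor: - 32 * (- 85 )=2^5*5^1*17^1=2720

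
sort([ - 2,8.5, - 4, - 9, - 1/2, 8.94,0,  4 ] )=[ - 9, - 4 , - 2 , - 1/2,0,4, 8.5, 8.94 ]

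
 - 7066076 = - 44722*158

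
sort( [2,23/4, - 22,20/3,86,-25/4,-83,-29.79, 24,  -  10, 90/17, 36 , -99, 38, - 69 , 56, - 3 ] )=[-99,-83 , -69, - 29.79, - 22, - 10,  -  25/4,  -  3,  2 , 90/17, 23/4 , 20/3, 24, 36, 38, 56,86]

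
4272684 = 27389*156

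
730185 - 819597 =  - 89412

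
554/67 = 8 +18/67= 8.27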